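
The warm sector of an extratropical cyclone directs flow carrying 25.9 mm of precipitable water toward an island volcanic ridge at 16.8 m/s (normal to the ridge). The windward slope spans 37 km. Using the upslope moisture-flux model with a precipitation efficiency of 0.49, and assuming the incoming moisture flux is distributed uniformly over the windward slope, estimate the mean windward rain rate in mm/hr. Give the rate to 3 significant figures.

Incoming column moisture flux per unit ridge length: F = V × PW = 16.8 × 25.9 = 435.12 mm·m/s.
Spread over the 37 km slope with efficiency ε = 0.49: R = ε·F/W = 0.49 × 435.12 / 37000 m = 5.762e-03 mm/s.
R = 5.762e-03 × 3600 = 20.7 mm/hr.

R ≈ 20.7 mm/hr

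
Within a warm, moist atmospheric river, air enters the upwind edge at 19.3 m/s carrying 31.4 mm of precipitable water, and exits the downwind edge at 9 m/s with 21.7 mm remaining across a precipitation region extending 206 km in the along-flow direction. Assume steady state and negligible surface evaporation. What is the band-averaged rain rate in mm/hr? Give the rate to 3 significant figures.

Column moisture flux per unit crosswind length is F = V × PW.
Inflow: F_in = 19.3 × 31.4 = 606.02 mm·m/s
Outflow: F_out = 9 × 21.7 = 195.3 mm·m/s
Steady-state rate R = (F_in − F_out)/L = (606.02 − 195.3) / 206000 m = 1.994e-03 mm/s.
R = 1.994e-03 × 3600 = 7.18 mm/hr.

R ≈ 7.18 mm/hr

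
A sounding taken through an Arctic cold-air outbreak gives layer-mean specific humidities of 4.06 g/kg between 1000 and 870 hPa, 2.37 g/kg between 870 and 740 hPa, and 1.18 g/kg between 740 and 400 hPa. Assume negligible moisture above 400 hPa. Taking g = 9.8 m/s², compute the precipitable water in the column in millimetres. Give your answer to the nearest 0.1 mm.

PW ≈ 12.6 mm

Precipitable water is the column-integrated vapour mass per unit area: PW = (1/g) Σ q̄ Δp, with q in kg/kg and Δp in Pa (1 kg/m² of water = 1 mm).
Layer 1000–870 hPa: Δp = 130 hPa = 13000 Pa, q̄ = 0.00406 kg/kg → 0.00406 × 13000 / 9.8 = 5.39 mm
Layer 870–740 hPa: Δp = 130 hPa = 13000 Pa, q̄ = 0.00237 kg/kg → 0.00237 × 13000 / 9.8 = 3.14 mm
Layer 740–400 hPa: Δp = 340 hPa = 34000 Pa, q̄ = 0.00118 kg/kg → 0.00118 × 34000 / 9.8 = 4.09 mm
PW = 5.39 + 3.14 + 4.09 = 12.62 ≈ 12.6 mm.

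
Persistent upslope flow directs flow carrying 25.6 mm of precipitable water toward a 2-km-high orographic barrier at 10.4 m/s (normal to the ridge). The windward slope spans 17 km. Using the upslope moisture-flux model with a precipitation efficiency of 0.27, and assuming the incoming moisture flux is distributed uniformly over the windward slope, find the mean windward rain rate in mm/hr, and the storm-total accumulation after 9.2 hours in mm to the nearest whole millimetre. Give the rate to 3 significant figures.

Incoming column moisture flux per unit ridge length: F = V × PW = 10.4 × 25.6 = 266.24 mm·m/s.
Spread over the 17 km slope with efficiency ε = 0.27: R = ε·F/W = 0.27 × 266.24 / 17000 m = 4.229e-03 mm/s.
R = 4.229e-03 × 3600 = 15.2 mm/hr.
Over 9.2 h: total = 15.2 × 9.2 = 139.84 ≈ 140 mm.

R ≈ 15.2 mm/hr; total ≈ 140 mm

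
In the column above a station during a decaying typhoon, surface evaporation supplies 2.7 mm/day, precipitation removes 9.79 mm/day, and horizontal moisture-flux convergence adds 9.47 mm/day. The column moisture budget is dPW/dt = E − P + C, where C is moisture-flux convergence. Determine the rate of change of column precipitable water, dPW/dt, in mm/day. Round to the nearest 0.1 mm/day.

dPW/dt ≈ 2.4 mm/day

dPW/dt = E − P + C = 2.7 − 9.79 + (9.47) = 2.4 mm/day.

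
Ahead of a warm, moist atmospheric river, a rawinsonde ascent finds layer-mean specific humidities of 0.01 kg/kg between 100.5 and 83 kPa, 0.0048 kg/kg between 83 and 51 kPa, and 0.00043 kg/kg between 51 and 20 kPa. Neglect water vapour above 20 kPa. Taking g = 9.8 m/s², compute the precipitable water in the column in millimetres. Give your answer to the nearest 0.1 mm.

Precipitable water is the column-integrated vapour mass per unit area: PW = (1/g) Σ q̄ Δp, with q in kg/kg and Δp in Pa (1 kg/m² of water = 1 mm).
Layer 100.5–83 kPa: Δp = 175 hPa = 17500 Pa, q̄ = 0.01 kg/kg → 0.01 × 17500 / 9.8 = 17.86 mm
Layer 83–51 kPa: Δp = 320 hPa = 32000 Pa, q̄ = 0.0048 kg/kg → 0.0048 × 32000 / 9.8 = 15.67 mm
Layer 51–20 kPa: Δp = 310 hPa = 31000 Pa, q̄ = 0.00043 kg/kg → 0.00043 × 31000 / 9.8 = 1.36 mm
PW = 17.86 + 15.67 + 1.36 = 34.89 ≈ 34.9 mm.

PW ≈ 34.9 mm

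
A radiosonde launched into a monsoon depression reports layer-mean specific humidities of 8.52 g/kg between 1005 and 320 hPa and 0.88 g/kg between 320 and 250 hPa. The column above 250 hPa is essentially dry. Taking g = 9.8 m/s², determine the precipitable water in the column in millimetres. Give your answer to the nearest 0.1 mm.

PW ≈ 60.2 mm

Precipitable water is the column-integrated vapour mass per unit area: PW = (1/g) Σ q̄ Δp, with q in kg/kg and Δp in Pa (1 kg/m² of water = 1 mm).
Layer 1005–320 hPa: Δp = 685 hPa = 68500 Pa, q̄ = 0.00852 kg/kg → 0.00852 × 68500 / 9.8 = 59.55 mm
Layer 320–250 hPa: Δp = 70 hPa = 7000 Pa, q̄ = 0.00088 kg/kg → 0.00088 × 7000 / 9.8 = 0.63 mm
PW = 59.55 + 0.63 = 60.18 ≈ 60.2 mm.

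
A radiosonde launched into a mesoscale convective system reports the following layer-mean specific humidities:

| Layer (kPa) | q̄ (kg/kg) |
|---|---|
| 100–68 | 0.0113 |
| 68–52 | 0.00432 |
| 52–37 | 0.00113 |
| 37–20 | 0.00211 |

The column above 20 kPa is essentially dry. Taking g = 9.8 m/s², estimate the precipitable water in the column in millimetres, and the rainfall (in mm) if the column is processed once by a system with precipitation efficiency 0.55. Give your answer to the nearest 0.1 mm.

Precipitable water is the column-integrated vapour mass per unit area: PW = (1/g) Σ q̄ Δp, with q in kg/kg and Δp in Pa (1 kg/m² of water = 1 mm).
Layer 100–68 kPa: Δp = 320 hPa = 32000 Pa, q̄ = 0.0113 kg/kg → 0.0113 × 32000 / 9.8 = 36.90 mm
Layer 68–52 kPa: Δp = 160 hPa = 16000 Pa, q̄ = 0.00432 kg/kg → 0.00432 × 16000 / 9.8 = 7.05 mm
Layer 52–37 kPa: Δp = 150 hPa = 15000 Pa, q̄ = 0.00113 kg/kg → 0.00113 × 15000 / 9.8 = 1.73 mm
Layer 37–20 kPa: Δp = 170 hPa = 17000 Pa, q̄ = 0.00211 kg/kg → 0.00211 × 17000 / 9.8 = 3.66 mm
PW = 36.90 + 7.05 + 1.73 + 3.66 = 49.34 ≈ 49.3 mm.
Rainfall = ε × PW = 0.55 × 49.3 = 27.1 mm.

PW ≈ 49.3 mm; rainfall ≈ 27.1 mm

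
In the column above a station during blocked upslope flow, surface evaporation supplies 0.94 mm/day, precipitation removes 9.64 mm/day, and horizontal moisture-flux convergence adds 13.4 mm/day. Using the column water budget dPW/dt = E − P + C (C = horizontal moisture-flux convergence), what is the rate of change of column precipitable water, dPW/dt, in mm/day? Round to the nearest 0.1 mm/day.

dPW/dt = E − P + C = 0.94 − 9.64 + (13.4) = 4.7 mm/day.

dPW/dt ≈ 4.7 mm/day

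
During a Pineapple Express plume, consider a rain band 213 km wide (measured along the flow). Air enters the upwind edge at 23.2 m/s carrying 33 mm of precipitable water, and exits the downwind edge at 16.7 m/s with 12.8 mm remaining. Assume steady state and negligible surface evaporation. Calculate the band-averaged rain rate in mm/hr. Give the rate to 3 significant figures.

Column moisture flux per unit crosswind length is F = V × PW.
Inflow: F_in = 23.2 × 33 = 765.6 mm·m/s
Outflow: F_out = 16.7 × 12.8 = 213.76 mm·m/s
Steady-state rate R = (F_in − F_out)/L = (765.6 − 213.76) / 213000 m = 2.591e-03 mm/s.
R = 2.591e-03 × 3600 = 9.33 mm/hr.

R ≈ 9.33 mm/hr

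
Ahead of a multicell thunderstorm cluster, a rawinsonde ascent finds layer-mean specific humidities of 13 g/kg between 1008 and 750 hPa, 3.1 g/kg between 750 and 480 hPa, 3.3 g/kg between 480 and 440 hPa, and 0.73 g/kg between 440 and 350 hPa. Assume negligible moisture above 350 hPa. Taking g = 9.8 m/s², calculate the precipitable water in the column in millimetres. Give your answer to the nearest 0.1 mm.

Precipitable water is the column-integrated vapour mass per unit area: PW = (1/g) Σ q̄ Δp, with q in kg/kg and Δp in Pa (1 kg/m² of water = 1 mm).
Layer 1008–750 hPa: Δp = 258 hPa = 25800 Pa, q̄ = 0.013 kg/kg → 0.013 × 25800 / 9.8 = 34.22 mm
Layer 750–480 hPa: Δp = 270 hPa = 27000 Pa, q̄ = 0.0031 kg/kg → 0.0031 × 27000 / 9.8 = 8.54 mm
Layer 480–440 hPa: Δp = 40 hPa = 4000 Pa, q̄ = 0.0033 kg/kg → 0.0033 × 4000 / 9.8 = 1.35 mm
Layer 440–350 hPa: Δp = 90 hPa = 9000 Pa, q̄ = 0.00073 kg/kg → 0.00073 × 9000 / 9.8 = 0.67 mm
PW = 34.22 + 8.54 + 1.35 + 0.67 = 44.78 ≈ 44.8 mm.

PW ≈ 44.8 mm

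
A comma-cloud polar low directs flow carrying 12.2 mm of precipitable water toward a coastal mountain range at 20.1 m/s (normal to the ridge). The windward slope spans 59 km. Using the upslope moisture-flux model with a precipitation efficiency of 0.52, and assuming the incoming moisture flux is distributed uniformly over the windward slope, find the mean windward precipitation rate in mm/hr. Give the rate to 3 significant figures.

Incoming column moisture flux per unit ridge length: F = V × PW = 20.1 × 12.2 = 245.22 mm·m/s.
Spread over the 59 km slope with efficiency ε = 0.52: R = ε·F/W = 0.52 × 245.22 / 59000 m = 2.161e-03 mm/s.
R = 2.161e-03 × 3600 = 7.78 mm/hr.

R ≈ 7.78 mm/hr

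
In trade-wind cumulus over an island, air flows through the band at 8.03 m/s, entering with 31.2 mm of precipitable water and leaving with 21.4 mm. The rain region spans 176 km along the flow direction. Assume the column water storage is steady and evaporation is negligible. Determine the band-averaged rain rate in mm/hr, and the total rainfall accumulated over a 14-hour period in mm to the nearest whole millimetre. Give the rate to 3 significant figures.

Column moisture flux per unit crosswind length is F = V × PW.
Inflow: F_in = 8.03 × 31.2 = 250.536 mm·m/s
Outflow: F_out = 8.03 × 21.4 = 171.842 mm·m/s
Steady-state rate R = (F_in − F_out)/L = (250.536 − 171.842) / 176000 m = 4.471e-04 mm/s.
R = 4.471e-04 × 3600 = 1.61 mm/hr.
Over 14 h: total = 1.61 × 14 = 22.54 ≈ 23 mm.

R ≈ 1.61 mm/hr; total ≈ 23 mm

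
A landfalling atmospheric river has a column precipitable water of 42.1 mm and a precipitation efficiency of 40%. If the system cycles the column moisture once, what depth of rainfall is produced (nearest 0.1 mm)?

rainfall ≈ 16.8 mm

Rainfall = ε × PW = 0.40 × 42.1 = 16.8 mm.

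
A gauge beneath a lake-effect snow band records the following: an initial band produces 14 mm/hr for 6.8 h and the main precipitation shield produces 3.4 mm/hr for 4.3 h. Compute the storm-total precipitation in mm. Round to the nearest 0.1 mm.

Total = Σ Rᵢ Δtᵢ = 14 × 6.8 + 3.4 × 4.3
      = 95.2 + 14.62 = 109.8 mm.

total ≈ 109.8 mm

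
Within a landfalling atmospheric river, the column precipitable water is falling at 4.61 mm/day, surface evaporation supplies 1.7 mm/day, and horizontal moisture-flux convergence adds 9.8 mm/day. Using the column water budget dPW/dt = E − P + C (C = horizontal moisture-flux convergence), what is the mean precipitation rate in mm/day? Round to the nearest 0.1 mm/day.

P ≈ 16.1 mm/day

dPW/dt = -4.61 mm/day.
P = E + C − dPW/dt = 1.7 + (9.8) − (-4.61) = 16.1 mm/day.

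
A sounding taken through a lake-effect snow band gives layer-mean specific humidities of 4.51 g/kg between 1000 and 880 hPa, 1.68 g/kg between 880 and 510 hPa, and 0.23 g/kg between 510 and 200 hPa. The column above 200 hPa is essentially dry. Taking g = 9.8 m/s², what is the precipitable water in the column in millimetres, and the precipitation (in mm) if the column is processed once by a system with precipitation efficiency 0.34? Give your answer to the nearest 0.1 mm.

Precipitable water is the column-integrated vapour mass per unit area: PW = (1/g) Σ q̄ Δp, with q in kg/kg and Δp in Pa (1 kg/m² of water = 1 mm).
Layer 1000–880 hPa: Δp = 120 hPa = 12000 Pa, q̄ = 0.00451 kg/kg → 0.00451 × 12000 / 9.8 = 5.52 mm
Layer 880–510 hPa: Δp = 370 hPa = 37000 Pa, q̄ = 0.00168 kg/kg → 0.00168 × 37000 / 9.8 = 6.34 mm
Layer 510–200 hPa: Δp = 310 hPa = 31000 Pa, q̄ = 0.00023 kg/kg → 0.00023 × 31000 / 9.8 = 0.73 mm
PW = 5.52 + 6.34 + 0.73 = 12.59 ≈ 12.6 mm.
Precipitation = ε × PW = 0.34 × 12.6 = 4.3 mm.

PW ≈ 12.6 mm; precipitation ≈ 4.3 mm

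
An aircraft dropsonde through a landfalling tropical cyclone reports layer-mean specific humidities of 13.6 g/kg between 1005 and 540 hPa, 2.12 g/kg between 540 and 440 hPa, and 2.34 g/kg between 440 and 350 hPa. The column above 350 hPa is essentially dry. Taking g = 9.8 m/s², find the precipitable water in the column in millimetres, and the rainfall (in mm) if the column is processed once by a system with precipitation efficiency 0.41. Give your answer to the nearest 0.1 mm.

Precipitable water is the column-integrated vapour mass per unit area: PW = (1/g) Σ q̄ Δp, with q in kg/kg and Δp in Pa (1 kg/m² of water = 1 mm).
Layer 1005–540 hPa: Δp = 465 hPa = 46500 Pa, q̄ = 0.0136 kg/kg → 0.0136 × 46500 / 9.8 = 64.53 mm
Layer 540–440 hPa: Δp = 100 hPa = 10000 Pa, q̄ = 0.00212 kg/kg → 0.00212 × 10000 / 9.8 = 2.16 mm
Layer 440–350 hPa: Δp = 90 hPa = 9000 Pa, q̄ = 0.00234 kg/kg → 0.00234 × 9000 / 9.8 = 2.15 mm
PW = 64.53 + 2.16 + 2.15 = 68.84 ≈ 68.8 mm.
Rainfall = ε × PW = 0.41 × 68.8 = 28.2 mm.

PW ≈ 68.8 mm; rainfall ≈ 28.2 mm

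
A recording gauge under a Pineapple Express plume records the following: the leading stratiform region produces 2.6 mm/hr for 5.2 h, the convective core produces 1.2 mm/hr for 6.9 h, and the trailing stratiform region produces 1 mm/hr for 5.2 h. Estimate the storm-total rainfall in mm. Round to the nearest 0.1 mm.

total ≈ 27.0 mm

Total = Σ Rᵢ Δtᵢ = 2.6 × 5.2 + 1.2 × 6.9 + 1 × 5.2
      = 13.52 + 8.28 + 5.2 = 27.0 mm.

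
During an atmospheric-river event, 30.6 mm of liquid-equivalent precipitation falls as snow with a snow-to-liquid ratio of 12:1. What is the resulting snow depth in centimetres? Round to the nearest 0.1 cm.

snow depth ≈ 36.7 cm

Snow depth = liquid × ratio = 30.6 mm × 12 = 367.2 mm = 36.7 cm.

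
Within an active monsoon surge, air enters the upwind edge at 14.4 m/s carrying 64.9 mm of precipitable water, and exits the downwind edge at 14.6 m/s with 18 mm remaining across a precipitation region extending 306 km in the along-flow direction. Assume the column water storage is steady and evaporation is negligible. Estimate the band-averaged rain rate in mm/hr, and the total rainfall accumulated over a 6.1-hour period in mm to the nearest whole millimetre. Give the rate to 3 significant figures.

R ≈ 7.90 mm/hr; total ≈ 48 mm

Column moisture flux per unit crosswind length is F = V × PW.
Inflow: F_in = 14.4 × 64.9 = 934.56 mm·m/s
Outflow: F_out = 14.6 × 18 = 262.8 mm·m/s
Steady-state rate R = (F_in − F_out)/L = (934.56 − 262.8) / 306000 m = 2.195e-03 mm/s.
R = 2.195e-03 × 3600 = 7.90 mm/hr.
Over 6.1 h: total = 7.90 × 6.1 = 48.19 ≈ 48 mm.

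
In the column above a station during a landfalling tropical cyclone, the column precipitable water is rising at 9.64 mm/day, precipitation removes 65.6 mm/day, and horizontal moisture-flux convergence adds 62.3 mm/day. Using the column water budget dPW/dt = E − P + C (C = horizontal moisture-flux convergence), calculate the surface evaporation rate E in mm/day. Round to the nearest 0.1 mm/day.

dPW/dt = +9.64 mm/day.
E = dPW/dt + P − C = (+9.64) + 65.6 − (62.3) = 12.9 mm/day.

E ≈ 12.9 mm/day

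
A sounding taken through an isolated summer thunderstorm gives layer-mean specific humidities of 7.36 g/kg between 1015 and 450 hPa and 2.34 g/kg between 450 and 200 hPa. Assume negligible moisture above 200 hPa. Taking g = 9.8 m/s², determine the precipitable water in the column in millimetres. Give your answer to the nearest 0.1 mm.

PW ≈ 48.4 mm

Precipitable water is the column-integrated vapour mass per unit area: PW = (1/g) Σ q̄ Δp, with q in kg/kg and Δp in Pa (1 kg/m² of water = 1 mm).
Layer 1015–450 hPa: Δp = 565 hPa = 56500 Pa, q̄ = 0.00736 kg/kg → 0.00736 × 56500 / 9.8 = 42.43 mm
Layer 450–200 hPa: Δp = 250 hPa = 25000 Pa, q̄ = 0.00234 kg/kg → 0.00234 × 25000 / 9.8 = 5.97 mm
PW = 42.43 + 5.97 = 48.40 ≈ 48.4 mm.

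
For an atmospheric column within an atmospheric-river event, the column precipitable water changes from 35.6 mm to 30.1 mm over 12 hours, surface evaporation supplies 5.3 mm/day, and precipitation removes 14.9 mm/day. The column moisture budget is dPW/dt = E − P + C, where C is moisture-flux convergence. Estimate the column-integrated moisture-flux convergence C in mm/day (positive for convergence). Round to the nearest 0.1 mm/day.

dPW/dt = (30.1 − 35.6) mm / (12/24 day) = -11.000 mm/day.
C = dPW/dt − E + P = (-11.000) − 5.3 + 14.9 = -1.4 mm/day.

C ≈ -1.4 mm/day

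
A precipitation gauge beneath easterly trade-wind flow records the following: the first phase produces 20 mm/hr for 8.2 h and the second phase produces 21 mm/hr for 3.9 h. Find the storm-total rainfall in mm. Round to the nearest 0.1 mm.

Total = Σ Rᵢ Δtᵢ = 20 × 8.2 + 21 × 3.9
      = 164 + 81.9 = 245.9 mm.

total ≈ 245.9 mm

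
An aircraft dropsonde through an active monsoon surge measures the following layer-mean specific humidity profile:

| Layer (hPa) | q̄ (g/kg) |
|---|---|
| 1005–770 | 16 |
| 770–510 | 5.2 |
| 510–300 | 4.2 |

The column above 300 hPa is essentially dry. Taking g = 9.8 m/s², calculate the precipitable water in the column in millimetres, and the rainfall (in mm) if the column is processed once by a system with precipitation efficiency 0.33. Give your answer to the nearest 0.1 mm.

Precipitable water is the column-integrated vapour mass per unit area: PW = (1/g) Σ q̄ Δp, with q in kg/kg and Δp in Pa (1 kg/m² of water = 1 mm).
Layer 1005–770 hPa: Δp = 235 hPa = 23500 Pa, q̄ = 0.016 kg/kg → 0.016 × 23500 / 9.8 = 38.37 mm
Layer 770–510 hPa: Δp = 260 hPa = 26000 Pa, q̄ = 0.0052 kg/kg → 0.0052 × 26000 / 9.8 = 13.80 mm
Layer 510–300 hPa: Δp = 210 hPa = 21000 Pa, q̄ = 0.0042 kg/kg → 0.0042 × 21000 / 9.8 = 9.00 mm
PW = 38.37 + 13.80 + 9.00 = 61.17 ≈ 61.2 mm.
Rainfall = ε × PW = 0.33 × 61.2 = 20.2 mm.

PW ≈ 61.2 mm; rainfall ≈ 20.2 mm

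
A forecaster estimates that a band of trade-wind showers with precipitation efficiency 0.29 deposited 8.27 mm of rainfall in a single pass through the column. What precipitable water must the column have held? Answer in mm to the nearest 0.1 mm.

PW ≈ 28.5 mm

PW = rainfall / ε = 8.27 / 0.29 = 28.5 mm.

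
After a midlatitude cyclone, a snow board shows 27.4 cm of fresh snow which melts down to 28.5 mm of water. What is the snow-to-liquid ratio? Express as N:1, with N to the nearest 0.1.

Ratio = snow depth / SWE = 274 mm / 28.5 mm = 9.6, i.e. 9.6:1.

ratio ≈ 9.6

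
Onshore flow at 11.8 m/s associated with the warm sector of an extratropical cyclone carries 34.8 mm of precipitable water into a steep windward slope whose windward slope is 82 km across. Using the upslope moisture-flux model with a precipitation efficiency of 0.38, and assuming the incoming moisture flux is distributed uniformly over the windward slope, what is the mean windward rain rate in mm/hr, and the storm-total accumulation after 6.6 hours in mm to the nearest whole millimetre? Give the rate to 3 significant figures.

Incoming column moisture flux per unit ridge length: F = V × PW = 11.8 × 34.8 = 410.64 mm·m/s.
Spread over the 82 km slope with efficiency ε = 0.38: R = ε·F/W = 0.38 × 410.64 / 82000 m = 1.903e-03 mm/s.
R = 1.903e-03 × 3600 = 6.85 mm/hr.
Over 6.6 h: total = 6.85 × 6.6 = 45.21 ≈ 45 mm.

R ≈ 6.85 mm/hr; total ≈ 45 mm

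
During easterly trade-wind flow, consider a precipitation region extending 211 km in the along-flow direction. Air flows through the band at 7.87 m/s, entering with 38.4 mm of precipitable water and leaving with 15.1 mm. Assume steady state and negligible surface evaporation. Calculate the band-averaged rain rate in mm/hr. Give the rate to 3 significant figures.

Column moisture flux per unit crosswind length is F = V × PW.
Inflow: F_in = 7.87 × 38.4 = 302.208 mm·m/s
Outflow: F_out = 7.87 × 15.1 = 118.837 mm·m/s
Steady-state rate R = (F_in − F_out)/L = (302.208 − 118.837) / 211000 m = 8.691e-04 mm/s.
R = 8.691e-04 × 3600 = 3.13 mm/hr.

R ≈ 3.13 mm/hr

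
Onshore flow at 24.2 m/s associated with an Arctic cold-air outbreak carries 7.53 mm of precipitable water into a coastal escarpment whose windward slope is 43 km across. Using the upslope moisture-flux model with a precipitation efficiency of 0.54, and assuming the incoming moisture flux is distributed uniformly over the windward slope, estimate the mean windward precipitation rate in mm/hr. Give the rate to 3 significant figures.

Incoming column moisture flux per unit ridge length: F = V × PW = 24.2 × 7.53 = 182.226 mm·m/s.
Spread over the 43 km slope with efficiency ε = 0.54: R = ε·F/W = 0.54 × 182.226 / 43000 m = 2.288e-03 mm/s.
R = 2.288e-03 × 3600 = 8.24 mm/hr.

R ≈ 8.24 mm/hr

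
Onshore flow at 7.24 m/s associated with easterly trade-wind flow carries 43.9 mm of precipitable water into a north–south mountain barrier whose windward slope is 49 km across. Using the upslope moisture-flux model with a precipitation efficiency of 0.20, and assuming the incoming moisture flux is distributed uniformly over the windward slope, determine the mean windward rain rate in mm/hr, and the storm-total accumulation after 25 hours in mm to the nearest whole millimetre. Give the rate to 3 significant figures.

Incoming column moisture flux per unit ridge length: F = V × PW = 7.24 × 43.9 = 317.836 mm·m/s.
Spread over the 49 km slope with efficiency ε = 0.20: R = ε·F/W = 0.20 × 317.836 / 49000 m = 1.297e-03 mm/s.
R = 1.297e-03 × 3600 = 4.67 mm/hr.
Over 25 h: total = 4.67 × 25 = 116.75 ≈ 117 mm.

R ≈ 4.67 mm/hr; total ≈ 117 mm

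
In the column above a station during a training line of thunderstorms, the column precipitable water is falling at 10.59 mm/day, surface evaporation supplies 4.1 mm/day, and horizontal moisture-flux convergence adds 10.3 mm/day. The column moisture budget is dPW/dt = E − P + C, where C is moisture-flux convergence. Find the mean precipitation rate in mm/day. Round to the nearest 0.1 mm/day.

P ≈ 25.0 mm/day

dPW/dt = -10.59 mm/day.
P = E + C − dPW/dt = 4.1 + (10.3) − (-10.59) = 25.0 mm/day.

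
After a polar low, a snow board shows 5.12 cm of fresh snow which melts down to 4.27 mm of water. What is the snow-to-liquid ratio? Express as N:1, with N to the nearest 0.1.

ratio ≈ 12.0

Ratio = snow depth / SWE = 51.2 mm / 4.27 mm = 12.0, i.e. 12.0:1.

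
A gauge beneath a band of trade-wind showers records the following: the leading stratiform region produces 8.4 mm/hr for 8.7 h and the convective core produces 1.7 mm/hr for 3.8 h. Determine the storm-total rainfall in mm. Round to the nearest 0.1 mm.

total ≈ 79.5 mm

Total = Σ Rᵢ Δtᵢ = 8.4 × 8.7 + 1.7 × 3.8
      = 73.08 + 6.46 = 79.5 mm.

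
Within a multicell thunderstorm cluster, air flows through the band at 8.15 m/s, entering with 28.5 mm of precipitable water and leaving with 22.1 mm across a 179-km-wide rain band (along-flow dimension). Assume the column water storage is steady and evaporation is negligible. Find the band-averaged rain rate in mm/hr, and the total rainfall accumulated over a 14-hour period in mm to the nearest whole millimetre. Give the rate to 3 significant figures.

R ≈ 1.05 mm/hr; total ≈ 15 mm

Column moisture flux per unit crosswind length is F = V × PW.
Inflow: F_in = 8.15 × 28.5 = 232.275 mm·m/s
Outflow: F_out = 8.15 × 22.1 = 180.115 mm·m/s
Steady-state rate R = (F_in − F_out)/L = (232.275 − 180.115) / 179000 m = 2.914e-04 mm/s.
R = 2.914e-04 × 3600 = 1.05 mm/hr.
Over 14 h: total = 1.05 × 14 = 14.7 ≈ 15 mm.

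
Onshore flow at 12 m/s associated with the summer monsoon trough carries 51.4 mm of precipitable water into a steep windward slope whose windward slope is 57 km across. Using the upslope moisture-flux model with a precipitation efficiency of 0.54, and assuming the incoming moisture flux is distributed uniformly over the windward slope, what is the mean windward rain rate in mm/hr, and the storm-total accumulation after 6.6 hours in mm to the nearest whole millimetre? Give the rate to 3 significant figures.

Incoming column moisture flux per unit ridge length: F = V × PW = 12 × 51.4 = 616.8 mm·m/s.
Spread over the 57 km slope with efficiency ε = 0.54: R = ε·F/W = 0.54 × 616.8 / 57000 m = 5.843e-03 mm/s.
R = 5.843e-03 × 3600 = 21.0 mm/hr.
Over 6.6 h: total = 21.0 × 6.6 = 138.6 ≈ 139 mm.

R ≈ 21.0 mm/hr; total ≈ 139 mm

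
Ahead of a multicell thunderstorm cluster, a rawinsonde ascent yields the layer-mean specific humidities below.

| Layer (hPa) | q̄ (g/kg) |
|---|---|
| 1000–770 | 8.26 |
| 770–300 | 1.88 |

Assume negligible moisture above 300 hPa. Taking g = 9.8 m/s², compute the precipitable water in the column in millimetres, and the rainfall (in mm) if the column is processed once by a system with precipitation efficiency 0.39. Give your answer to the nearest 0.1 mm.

Precipitable water is the column-integrated vapour mass per unit area: PW = (1/g) Σ q̄ Δp, with q in kg/kg and Δp in Pa (1 kg/m² of water = 1 mm).
Layer 1000–770 hPa: Δp = 230 hPa = 23000 Pa, q̄ = 0.00826 kg/kg → 0.00826 × 23000 / 9.8 = 19.39 mm
Layer 770–300 hPa: Δp = 470 hPa = 47000 Pa, q̄ = 0.00188 kg/kg → 0.00188 × 47000 / 9.8 = 9.02 mm
PW = 19.39 + 9.02 = 28.41 ≈ 28.4 mm.
Rainfall = ε × PW = 0.39 × 28.4 = 11.1 mm.

PW ≈ 28.4 mm; rainfall ≈ 11.1 mm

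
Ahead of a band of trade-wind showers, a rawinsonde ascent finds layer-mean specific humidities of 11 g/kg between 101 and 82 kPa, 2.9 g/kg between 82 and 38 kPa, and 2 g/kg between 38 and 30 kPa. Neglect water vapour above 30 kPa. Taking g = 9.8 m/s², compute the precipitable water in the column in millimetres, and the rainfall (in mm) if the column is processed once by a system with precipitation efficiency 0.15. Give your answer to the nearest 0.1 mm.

PW ≈ 36.0 mm; rainfall ≈ 5.4 mm

Precipitable water is the column-integrated vapour mass per unit area: PW = (1/g) Σ q̄ Δp, with q in kg/kg and Δp in Pa (1 kg/m² of water = 1 mm).
Layer 101–82 kPa: Δp = 190 hPa = 19000 Pa, q̄ = 0.011 kg/kg → 0.011 × 19000 / 9.8 = 21.33 mm
Layer 82–38 kPa: Δp = 440 hPa = 44000 Pa, q̄ = 0.0029 kg/kg → 0.0029 × 44000 / 9.8 = 13.02 mm
Layer 38–30 kPa: Δp = 80 hPa = 8000 Pa, q̄ = 0.002 kg/kg → 0.002 × 8000 / 9.8 = 1.63 mm
PW = 21.33 + 13.02 + 1.63 = 35.98 ≈ 36.0 mm.
Rainfall = ε × PW = 0.15 × 36.0 = 5.4 mm.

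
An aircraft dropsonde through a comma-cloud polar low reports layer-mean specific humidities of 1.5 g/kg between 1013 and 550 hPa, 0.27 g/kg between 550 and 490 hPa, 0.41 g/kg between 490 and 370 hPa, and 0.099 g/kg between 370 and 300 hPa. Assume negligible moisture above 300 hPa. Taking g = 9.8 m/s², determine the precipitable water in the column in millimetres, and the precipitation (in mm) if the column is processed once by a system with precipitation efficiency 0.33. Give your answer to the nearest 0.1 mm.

Precipitable water is the column-integrated vapour mass per unit area: PW = (1/g) Σ q̄ Δp, with q in kg/kg and Δp in Pa (1 kg/m² of water = 1 mm).
Layer 1013–550 hPa: Δp = 463 hPa = 46300 Pa, q̄ = 0.0015 kg/kg → 0.0015 × 46300 / 9.8 = 7.09 mm
Layer 550–490 hPa: Δp = 60 hPa = 6000 Pa, q̄ = 0.00027 kg/kg → 0.00027 × 6000 / 9.8 = 0.17 mm
Layer 490–370 hPa: Δp = 120 hPa = 12000 Pa, q̄ = 0.00041 kg/kg → 0.00041 × 12000 / 9.8 = 0.50 mm
Layer 370–300 hPa: Δp = 70 hPa = 7000 Pa, q̄ = 9.9e-05 kg/kg → 9.9e-05 × 7000 / 9.8 = 0.07 mm
PW = 7.09 + 0.17 + 0.50 + 0.07 = 7.83 ≈ 7.8 mm.
Precipitation = ε × PW = 0.33 × 7.8 = 2.6 mm.

PW ≈ 7.8 mm; precipitation ≈ 2.6 mm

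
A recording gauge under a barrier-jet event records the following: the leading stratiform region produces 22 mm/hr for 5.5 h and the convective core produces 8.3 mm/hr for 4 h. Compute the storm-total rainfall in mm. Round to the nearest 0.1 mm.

total ≈ 154.2 mm

Total = Σ Rᵢ Δtᵢ = 22 × 5.5 + 8.3 × 4
      = 121 + 33.2 = 154.2 mm.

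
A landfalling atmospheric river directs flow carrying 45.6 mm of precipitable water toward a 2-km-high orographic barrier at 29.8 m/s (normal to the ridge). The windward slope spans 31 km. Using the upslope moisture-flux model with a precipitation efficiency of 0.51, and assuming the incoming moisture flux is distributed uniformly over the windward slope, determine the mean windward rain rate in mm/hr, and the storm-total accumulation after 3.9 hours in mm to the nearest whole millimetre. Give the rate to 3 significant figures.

R ≈ 80.5 mm/hr; total ≈ 314 mm

Incoming column moisture flux per unit ridge length: F = V × PW = 29.8 × 45.6 = 1358.88 mm·m/s.
Spread over the 31 km slope with efficiency ε = 0.51: R = ε·F/W = 0.51 × 1358.88 / 31000 m = 2.236e-02 mm/s.
R = 2.236e-02 × 3600 = 80.5 mm/hr.
Over 3.9 h: total = 80.5 × 3.9 = 313.95 ≈ 314 mm.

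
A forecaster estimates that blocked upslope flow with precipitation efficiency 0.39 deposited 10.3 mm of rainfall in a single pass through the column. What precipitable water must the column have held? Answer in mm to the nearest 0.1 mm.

PW ≈ 26.4 mm

PW = rainfall / ε = 10.3 / 0.39 = 26.4 mm.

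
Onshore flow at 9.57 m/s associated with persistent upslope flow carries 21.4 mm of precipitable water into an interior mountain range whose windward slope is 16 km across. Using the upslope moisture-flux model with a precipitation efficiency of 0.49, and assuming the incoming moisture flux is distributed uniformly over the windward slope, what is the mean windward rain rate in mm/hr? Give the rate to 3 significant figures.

R ≈ 22.6 mm/hr

Incoming column moisture flux per unit ridge length: F = V × PW = 9.57 × 21.4 = 204.798 mm·m/s.
Spread over the 16 km slope with efficiency ε = 0.49: R = ε·F/W = 0.49 × 204.798 / 16000 m = 6.272e-03 mm/s.
R = 6.272e-03 × 3600 = 22.6 mm/hr.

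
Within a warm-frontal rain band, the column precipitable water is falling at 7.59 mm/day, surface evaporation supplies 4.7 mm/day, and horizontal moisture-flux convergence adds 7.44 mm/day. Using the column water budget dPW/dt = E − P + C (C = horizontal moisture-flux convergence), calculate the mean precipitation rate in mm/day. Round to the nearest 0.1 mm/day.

dPW/dt = -7.59 mm/day.
P = E + C − dPW/dt = 4.7 + (7.44) − (-7.59) = 19.7 mm/day.

P ≈ 19.7 mm/day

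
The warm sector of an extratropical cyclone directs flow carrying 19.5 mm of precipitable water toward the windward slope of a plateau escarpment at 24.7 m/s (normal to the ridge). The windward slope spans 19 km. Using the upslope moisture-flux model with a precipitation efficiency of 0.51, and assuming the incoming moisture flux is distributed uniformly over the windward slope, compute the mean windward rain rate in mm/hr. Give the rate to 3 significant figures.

Incoming column moisture flux per unit ridge length: F = V × PW = 24.7 × 19.5 = 481.65 mm·m/s.
Spread over the 19 km slope with efficiency ε = 0.51: R = ε·F/W = 0.51 × 481.65 / 19000 m = 1.293e-02 mm/s.
R = 1.293e-02 × 3600 = 46.5 mm/hr.

R ≈ 46.5 mm/hr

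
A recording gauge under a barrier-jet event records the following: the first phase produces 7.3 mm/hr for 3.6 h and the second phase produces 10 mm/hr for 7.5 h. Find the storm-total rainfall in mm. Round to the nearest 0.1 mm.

total ≈ 101.3 mm

Total = Σ Rᵢ Δtᵢ = 7.3 × 3.6 + 10 × 7.5
      = 26.28 + 75 = 101.3 mm.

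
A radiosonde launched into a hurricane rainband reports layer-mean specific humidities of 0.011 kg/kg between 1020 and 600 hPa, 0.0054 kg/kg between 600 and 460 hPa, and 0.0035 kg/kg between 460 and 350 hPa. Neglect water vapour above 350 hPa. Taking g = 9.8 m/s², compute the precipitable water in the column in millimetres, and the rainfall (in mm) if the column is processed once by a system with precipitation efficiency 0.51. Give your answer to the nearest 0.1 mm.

PW ≈ 58.8 mm; rainfall ≈ 30.0 mm

Precipitable water is the column-integrated vapour mass per unit area: PW = (1/g) Σ q̄ Δp, with q in kg/kg and Δp in Pa (1 kg/m² of water = 1 mm).
Layer 1020–600 hPa: Δp = 420 hPa = 42000 Pa, q̄ = 0.011 kg/kg → 0.011 × 42000 / 9.8 = 47.14 mm
Layer 600–460 hPa: Δp = 140 hPa = 14000 Pa, q̄ = 0.0054 kg/kg → 0.0054 × 14000 / 9.8 = 7.71 mm
Layer 460–350 hPa: Δp = 110 hPa = 11000 Pa, q̄ = 0.0035 kg/kg → 0.0035 × 11000 / 9.8 = 3.93 mm
PW = 47.14 + 7.71 + 3.93 = 58.78 ≈ 58.8 mm.
Rainfall = ε × PW = 0.51 × 58.8 = 30.0 mm.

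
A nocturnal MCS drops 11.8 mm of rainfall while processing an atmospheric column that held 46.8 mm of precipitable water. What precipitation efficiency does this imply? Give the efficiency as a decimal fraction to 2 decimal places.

ε = rainfall / PW = 11.8 / 46.8 = 0.25.

ε ≈ 0.25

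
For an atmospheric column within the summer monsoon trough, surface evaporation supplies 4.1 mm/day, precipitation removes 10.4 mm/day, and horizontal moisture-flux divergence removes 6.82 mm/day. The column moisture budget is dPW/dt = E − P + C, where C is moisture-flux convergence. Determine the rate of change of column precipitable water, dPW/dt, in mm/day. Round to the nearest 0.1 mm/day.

dPW/dt ≈ -13.1 mm/day

dPW/dt = E − P + C = 4.1 − 10.4 + (-6.82) = -13.1 mm/day.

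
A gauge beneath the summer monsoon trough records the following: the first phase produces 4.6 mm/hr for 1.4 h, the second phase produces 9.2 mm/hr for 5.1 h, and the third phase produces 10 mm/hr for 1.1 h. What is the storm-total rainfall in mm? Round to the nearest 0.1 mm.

Total = Σ Rᵢ Δtᵢ = 4.6 × 1.4 + 9.2 × 5.1 + 10 × 1.1
      = 6.44 + 46.92 + 11 = 64.4 mm.

total ≈ 64.4 mm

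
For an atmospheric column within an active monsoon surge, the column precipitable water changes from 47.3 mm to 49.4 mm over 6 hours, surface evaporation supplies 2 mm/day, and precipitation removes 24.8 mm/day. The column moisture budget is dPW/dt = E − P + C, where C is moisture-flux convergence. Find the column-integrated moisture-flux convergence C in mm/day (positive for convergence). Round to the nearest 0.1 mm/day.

C ≈ 31.2 mm/day

dPW/dt = (49.4 − 47.3) mm / (6/24 day) = +8.400 mm/day.
C = dPW/dt − E + P = (+8.400) − 2 + 24.8 = 31.2 mm/day.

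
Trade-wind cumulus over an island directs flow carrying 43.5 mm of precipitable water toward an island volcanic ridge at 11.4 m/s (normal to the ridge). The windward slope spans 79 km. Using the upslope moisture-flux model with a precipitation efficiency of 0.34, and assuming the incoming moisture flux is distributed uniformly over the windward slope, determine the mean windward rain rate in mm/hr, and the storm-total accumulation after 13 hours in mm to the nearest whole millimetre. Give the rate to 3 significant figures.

Incoming column moisture flux per unit ridge length: F = V × PW = 11.4 × 43.5 = 495.9 mm·m/s.
Spread over the 79 km slope with efficiency ε = 0.34: R = ε·F/W = 0.34 × 495.9 / 79000 m = 2.134e-03 mm/s.
R = 2.134e-03 × 3600 = 7.68 mm/hr.
Over 13 h: total = 7.68 × 13 = 99.84 ≈ 100 mm.

R ≈ 7.68 mm/hr; total ≈ 100 mm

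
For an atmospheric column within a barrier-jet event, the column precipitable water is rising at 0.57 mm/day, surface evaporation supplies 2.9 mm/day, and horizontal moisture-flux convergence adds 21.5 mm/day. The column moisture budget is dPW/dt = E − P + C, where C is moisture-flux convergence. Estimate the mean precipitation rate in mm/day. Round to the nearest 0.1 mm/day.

P ≈ 23.8 mm/day

dPW/dt = +0.57 mm/day.
P = E + C − dPW/dt = 2.9 + (21.5) − (+0.57) = 23.8 mm/day.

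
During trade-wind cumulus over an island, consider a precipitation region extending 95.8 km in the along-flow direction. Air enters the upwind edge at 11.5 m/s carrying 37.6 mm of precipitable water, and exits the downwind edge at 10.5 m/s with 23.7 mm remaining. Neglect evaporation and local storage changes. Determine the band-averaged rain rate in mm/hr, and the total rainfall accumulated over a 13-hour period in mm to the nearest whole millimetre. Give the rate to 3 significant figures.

R ≈ 6.90 mm/hr; total ≈ 90 mm

Column moisture flux per unit crosswind length is F = V × PW.
Inflow: F_in = 11.5 × 37.6 = 432.4 mm·m/s
Outflow: F_out = 10.5 × 23.7 = 248.85 mm·m/s
Steady-state rate R = (F_in − F_out)/L = (432.4 − 248.85) / 95800 m = 1.916e-03 mm/s.
R = 1.916e-03 × 3600 = 6.90 mm/hr.
Over 13 h: total = 6.90 × 13 = 89.7 ≈ 90 mm.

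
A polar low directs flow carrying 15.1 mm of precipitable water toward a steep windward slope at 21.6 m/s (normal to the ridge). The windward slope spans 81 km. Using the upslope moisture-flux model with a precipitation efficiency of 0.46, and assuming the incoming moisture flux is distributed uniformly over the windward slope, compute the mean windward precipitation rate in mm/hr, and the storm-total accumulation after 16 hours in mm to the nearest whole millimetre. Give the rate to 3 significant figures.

Incoming column moisture flux per unit ridge length: F = V × PW = 21.6 × 15.1 = 326.16 mm·m/s.
Spread over the 81 km slope with efficiency ε = 0.46: R = ε·F/W = 0.46 × 326.16 / 81000 m = 1.852e-03 mm/s.
R = 1.852e-03 × 3600 = 6.67 mm/hr.
Over 16 h: total = 6.67 × 16 = 106.72 ≈ 107 mm.

R ≈ 6.67 mm/hr; total ≈ 107 mm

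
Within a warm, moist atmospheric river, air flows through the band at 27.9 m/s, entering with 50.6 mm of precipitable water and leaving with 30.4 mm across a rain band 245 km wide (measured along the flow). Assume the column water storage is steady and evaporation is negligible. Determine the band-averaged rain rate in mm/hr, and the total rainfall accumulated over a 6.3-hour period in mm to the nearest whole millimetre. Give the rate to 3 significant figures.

R ≈ 8.28 mm/hr; total ≈ 52 mm

Column moisture flux per unit crosswind length is F = V × PW.
Inflow: F_in = 27.9 × 50.6 = 1411.74 mm·m/s
Outflow: F_out = 27.9 × 30.4 = 848.16 mm·m/s
Steady-state rate R = (F_in − F_out)/L = (1411.74 − 848.16) / 245000 m = 2.300e-03 mm/s.
R = 2.300e-03 × 3600 = 8.28 mm/hr.
Over 6.3 h: total = 8.28 × 6.3 = 52.164 ≈ 52 mm.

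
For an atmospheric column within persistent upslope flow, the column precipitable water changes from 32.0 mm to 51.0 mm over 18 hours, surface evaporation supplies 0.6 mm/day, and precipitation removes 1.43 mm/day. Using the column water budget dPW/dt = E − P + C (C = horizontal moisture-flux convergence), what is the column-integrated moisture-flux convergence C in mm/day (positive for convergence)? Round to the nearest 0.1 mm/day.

C ≈ 26.2 mm/day

dPW/dt = (51.0 − 32.0) mm / (18/24 day) = +25.333 mm/day.
C = dPW/dt − E + P = (+25.333) − 0.6 + 1.43 = 26.2 mm/day.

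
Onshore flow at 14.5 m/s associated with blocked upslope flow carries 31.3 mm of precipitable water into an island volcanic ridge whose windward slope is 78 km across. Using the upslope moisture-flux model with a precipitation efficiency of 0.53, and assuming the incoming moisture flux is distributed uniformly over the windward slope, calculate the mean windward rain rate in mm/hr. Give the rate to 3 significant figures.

Incoming column moisture flux per unit ridge length: F = V × PW = 14.5 × 31.3 = 453.85 mm·m/s.
Spread over the 78 km slope with efficiency ε = 0.53: R = ε·F/W = 0.53 × 453.85 / 78000 m = 3.084e-03 mm/s.
R = 3.084e-03 × 3600 = 11.1 mm/hr.

R ≈ 11.1 mm/hr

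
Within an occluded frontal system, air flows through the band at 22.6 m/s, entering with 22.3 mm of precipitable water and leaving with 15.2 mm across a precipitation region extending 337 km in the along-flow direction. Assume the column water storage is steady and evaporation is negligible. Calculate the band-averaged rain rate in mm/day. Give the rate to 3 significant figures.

Column moisture flux per unit crosswind length is F = V × PW.
Inflow: F_in = 22.6 × 22.3 = 503.98 mm·m/s
Outflow: F_out = 22.6 × 15.2 = 343.52 mm·m/s
Steady-state rate R = (F_in − F_out)/L = (503.98 − 343.52) / 337000 m = 4.761e-04 mm/s.
R = 4.761e-04 × 3600 × 24 = 41.1 mm/day.

R ≈ 41.1 mm/day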